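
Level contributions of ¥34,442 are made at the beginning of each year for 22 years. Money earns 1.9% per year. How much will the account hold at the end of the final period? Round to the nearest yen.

¥947,558

This is an annuity due: 22 deposits of ¥34,442 at the beginning of each year.
Periodic rate r = 0.019 per year.
FV = PMT × [((1+r)^n − 1)/r] × (1+r) = 34,442 × [(1+r)^22 − 1] / r × (1+r) = ¥947,558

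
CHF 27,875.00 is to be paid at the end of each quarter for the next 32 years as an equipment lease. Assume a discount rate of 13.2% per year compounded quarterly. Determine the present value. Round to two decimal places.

CHF 831,457.83

This is an ordinary annuity: 128 payments of CHF 27,875.00 at the end of each quarter.
Periodic rate r = 0.132/4 per quarter; n is counted in quarters.
PV = PMT × [(1 − (1+r)^−n)/r] = 27,875 × [1 − (1+r)^−128] / r = CHF 831,457.83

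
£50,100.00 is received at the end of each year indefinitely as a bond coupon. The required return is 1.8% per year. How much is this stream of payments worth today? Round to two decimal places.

Periodic rate r = 0.018 per year.
Level perpetuity: PV = PMT / r = 50,100 / (0.018) = £2,783,333.33.

£2,783,333.33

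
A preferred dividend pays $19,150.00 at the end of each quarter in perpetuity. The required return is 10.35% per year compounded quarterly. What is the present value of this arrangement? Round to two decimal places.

Periodic rate r = 0.1035/4 per quarter.
Level perpetuity: PV = PMT / r = 19,150 / (0.1035/4) = $740,096.62.

$740,096.62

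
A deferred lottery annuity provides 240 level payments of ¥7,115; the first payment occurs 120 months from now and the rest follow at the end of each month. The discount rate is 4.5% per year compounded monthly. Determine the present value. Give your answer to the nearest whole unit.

¥720,394

Ordinary annuity of 240 payments, first payment at period 120.
Periodic rate r = 0.045/12 per month; n is counted in months.
The ordinary-annuity PV formula values the stream one period before the first payment (period 119); discount that back 119 periods:
PV₀ = 7,115 × [1 − (1+r)^−240] / r × (1+r)^−119 = ¥720,394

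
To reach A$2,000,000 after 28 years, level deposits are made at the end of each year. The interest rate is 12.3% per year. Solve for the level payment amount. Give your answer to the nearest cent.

Level ordinary annuity; solve FV = PMT × [((1+r)^n − 1)/r] for PMT.
Periodic rate r = 0.123 per year.
With n = 28: PMT = 2,000,000 / ([((1+r)^n − 1)/r]) = A$9,942.82

A$9,942.82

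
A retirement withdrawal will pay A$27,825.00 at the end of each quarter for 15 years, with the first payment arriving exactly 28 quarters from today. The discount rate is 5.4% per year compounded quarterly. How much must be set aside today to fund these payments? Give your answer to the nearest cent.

Ordinary annuity of 60 payments, first payment at period 28.
Periodic rate r = 0.054/4 per quarter; n is counted in quarters.
The ordinary-annuity PV formula values the stream one period before the first payment (period 27); discount that back 27 periods:
PV₀ = 27,825 × [1 − (1+r)^−60] / r × (1+r)^−27 = A$793,175.01

A$793,175.01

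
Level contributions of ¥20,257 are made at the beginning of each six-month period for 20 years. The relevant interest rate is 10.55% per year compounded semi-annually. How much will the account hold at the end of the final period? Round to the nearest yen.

This is an annuity due: 40 deposits of ¥20,257 at the beginning of each six-month period.
Periodic rate r = 0.1055/2 per half-year; n is counted in half-years.
FV = PMT × [((1+r)^n − 1)/r] × (1+r) = 20,257 × [(1+r)^40 − 1] / r × (1+r) = ¥2,755,730

¥2,755,730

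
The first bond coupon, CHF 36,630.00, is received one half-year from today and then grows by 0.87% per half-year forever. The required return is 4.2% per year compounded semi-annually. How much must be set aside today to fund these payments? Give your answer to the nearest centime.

CHF 2,978,048.78

Periodic rate r = 0.042/2 per half-year.
Growing perpetuity (Gordon): PV = PMT₁ / (r − g) = 36,630 / (r − 0.0087) = CHF 2,978,048.78.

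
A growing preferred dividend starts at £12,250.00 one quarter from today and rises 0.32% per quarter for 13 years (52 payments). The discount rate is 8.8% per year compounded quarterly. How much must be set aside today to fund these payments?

Periodic rate r = 0.088/4 per quarter; n is counted in quarters.
Growing ordinary annuity: PV = PMT₁ × [1 − ((1+g)/(1+r))^n] / (r − g) = 12,250 × [1 − ((1+0.0032)/(1+r))^52] / (r − 0.0032) = £403,463.69.

£403,463.69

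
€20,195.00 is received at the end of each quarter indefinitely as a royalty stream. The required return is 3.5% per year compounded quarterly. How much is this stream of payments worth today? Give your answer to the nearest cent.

Periodic rate r = 0.035/4 per quarter.
Level perpetuity: PV = PMT / r = 20,195 / (0.035/4) = €2,308,000.00.

€2,308,000.00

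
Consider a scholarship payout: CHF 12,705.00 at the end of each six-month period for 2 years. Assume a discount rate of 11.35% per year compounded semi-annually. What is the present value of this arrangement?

This is an ordinary annuity: 4 payments of CHF 12,705.00 at the end of each six-month period.
Periodic rate r = 0.1135/2 per half-year; n is counted in half-years.
PV = PMT × [(1 − (1+r)^−n)/r] = 12,705 × [1 − (1+r)^−4] / r = CHF 44,353.78

CHF 44,353.78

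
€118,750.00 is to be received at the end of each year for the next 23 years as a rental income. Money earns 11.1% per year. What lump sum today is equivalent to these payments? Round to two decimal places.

€974,784.01

This is an ordinary annuity: 23 payments of €118,750.00 at the end of each year.
Periodic rate r = 0.111 per year.
PV = PMT × [(1 − (1+r)^−n)/r] = 118,750 × [1 − (1+r)^−23] / r = €974,784.01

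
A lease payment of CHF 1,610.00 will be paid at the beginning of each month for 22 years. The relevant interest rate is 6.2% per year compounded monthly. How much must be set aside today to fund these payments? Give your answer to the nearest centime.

CHF 232,870.13

This is an annuity due: 264 payments of CHF 1,610.00 at the beginning of each month.
Periodic rate r = 0.062/12 per month; n is counted in months.
PV = PMT × [(1 − (1+r)^−n)/r] × (1+r) = 1,610 × [1 − (1+r)^−264] / r × (1+r) = CHF 232,870.13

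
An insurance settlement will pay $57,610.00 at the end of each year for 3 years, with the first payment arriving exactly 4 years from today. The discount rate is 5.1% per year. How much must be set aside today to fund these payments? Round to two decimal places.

$134,885.00

Ordinary annuity of 3 payments, first payment at period 4.
Periodic rate r = 0.051 per year.
The ordinary-annuity PV formula values the stream one period before the first payment (period 3); discount that back 3 periods:
PV₀ = 57,610 × [1 − (1+r)^−3] / r × (1+r)^−3 = $134,885.00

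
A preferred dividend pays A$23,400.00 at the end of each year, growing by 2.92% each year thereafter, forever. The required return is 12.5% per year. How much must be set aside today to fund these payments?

Periodic rate r = 0.125 per year.
Growing perpetuity (Gordon): PV = PMT₁ / (r − g) = 23,400 / (r − 0.0292) = A$244,258.87.

A$244,258.87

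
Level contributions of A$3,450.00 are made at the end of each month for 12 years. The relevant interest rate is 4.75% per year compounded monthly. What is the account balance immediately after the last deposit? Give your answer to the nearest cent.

A$667,872.29

This is an ordinary annuity: 144 deposits of A$3,450.00 at the end of each month.
Periodic rate r = 0.0475/12 per month; n is counted in months.
FV = PMT × [((1+r)^n − 1)/r] = 3,450 × [(1+r)^144 − 1] / r = A$667,872.29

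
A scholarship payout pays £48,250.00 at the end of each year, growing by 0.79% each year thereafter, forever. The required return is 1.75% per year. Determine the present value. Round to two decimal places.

Periodic rate r = 0.0175 per year.
Growing perpetuity (Gordon): PV = PMT₁ / (r − g) = 48,250 / (r − 0.0079) = £5,026,041.67.

£5,026,041.67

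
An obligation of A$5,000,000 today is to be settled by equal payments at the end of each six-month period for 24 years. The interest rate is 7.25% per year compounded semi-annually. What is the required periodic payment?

A$221,309.10

Level ordinary annuity; solve PV = PMT × [(1 − (1+r)^−n)/r] for PMT.
Periodic rate r = 0.0725/2 per half-year; n is counted in half-years.
With n = 48: PMT = 5,000,000 / ([(1 − (1+r)^−n)/r]) = A$221,309.10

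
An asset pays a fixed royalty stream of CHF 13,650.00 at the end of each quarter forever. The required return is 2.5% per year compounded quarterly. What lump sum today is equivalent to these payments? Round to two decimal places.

Periodic rate r = 0.025/4 per quarter.
Level perpetuity: PV = PMT / r = 13,650 / (0.025/4) = CHF 2,184,000.00.

CHF 2,184,000.00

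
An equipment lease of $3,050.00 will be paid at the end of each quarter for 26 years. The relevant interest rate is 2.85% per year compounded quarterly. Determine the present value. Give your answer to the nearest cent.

This is an ordinary annuity: 104 payments of $3,050.00 at the end of each quarter.
Periodic rate r = 0.0285/4 per quarter; n is counted in quarters.
PV = PMT × [(1 − (1+r)^−n)/r] = 3,050 × [1 − (1+r)^−104] / r = $223,499.30

$223,499.30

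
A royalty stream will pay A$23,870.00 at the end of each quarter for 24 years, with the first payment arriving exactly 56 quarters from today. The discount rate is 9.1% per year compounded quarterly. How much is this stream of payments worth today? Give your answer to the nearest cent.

Ordinary annuity of 96 payments, first payment at period 56.
Periodic rate r = 0.091/4 per quarter; n is counted in quarters.
The ordinary-annuity PV formula values the stream one period before the first payment (period 55); discount that back 55 periods:
PV₀ = 23,870 × [1 − (1+r)^−96] / r × (1+r)^−55 = A$269,343.26

A$269,343.26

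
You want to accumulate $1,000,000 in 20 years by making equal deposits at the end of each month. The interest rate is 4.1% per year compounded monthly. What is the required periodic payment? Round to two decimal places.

Level ordinary annuity; solve FV = PMT × [((1+r)^n − 1)/r] for PMT.
Periodic rate r = 0.041/12 per month; n is counted in months.
With n = 240: PMT = 1,000,000 / ([((1+r)^n − 1)/r]) = $2,695.96

$2,695.96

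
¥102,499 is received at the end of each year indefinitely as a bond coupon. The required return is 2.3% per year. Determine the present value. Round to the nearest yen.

¥4,456,478

Periodic rate r = 0.023 per year.
Level perpetuity: PV = PMT / r = 102,499 / (0.023) = ¥4,456,478.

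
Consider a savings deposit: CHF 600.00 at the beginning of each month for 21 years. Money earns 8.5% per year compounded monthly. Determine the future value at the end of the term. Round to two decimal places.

CHF 419,892.52

This is an annuity due: 252 deposits of CHF 600.00 at the beginning of each month.
Periodic rate r = 0.085/12 per month; n is counted in months.
FV = PMT × [((1+r)^n − 1)/r] × (1+r) = 600 × [(1+r)^252 − 1] / r × (1+r) = CHF 419,892.52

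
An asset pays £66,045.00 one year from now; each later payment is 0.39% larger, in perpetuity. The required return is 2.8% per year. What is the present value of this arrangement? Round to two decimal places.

Periodic rate r = 0.028 per year.
Growing perpetuity (Gordon): PV = PMT₁ / (r − g) = 66,045 / (r − 0.0039) = £2,740,456.43.

£2,740,456.43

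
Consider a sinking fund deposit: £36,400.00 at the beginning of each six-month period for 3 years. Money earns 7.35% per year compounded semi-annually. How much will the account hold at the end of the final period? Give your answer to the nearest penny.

£248,276.96

This is an annuity due: 6 deposits of £36,400.00 at the beginning of each six-month period.
Periodic rate r = 0.0735/2 per half-year; n is counted in half-years.
FV = PMT × [((1+r)^n − 1)/r] × (1+r) = 36,400 × [(1+r)^6 − 1] / r × (1+r) = £248,276.96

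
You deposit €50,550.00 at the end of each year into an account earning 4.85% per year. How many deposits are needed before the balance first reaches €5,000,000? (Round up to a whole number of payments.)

Periodic rate r = 0.0485 per year.
Ordinary annuity FV: 5,000,000 = 50,550 × [((1+r)^n − 1)/r].
(1+r)^n = 1 + 5,000,000 × r / 50,550, so n = ln(1 + 5,000,000·r/50,550) / ln(1+r) = 37.11.
Round up to a whole number of payments: n = 38.

38 payments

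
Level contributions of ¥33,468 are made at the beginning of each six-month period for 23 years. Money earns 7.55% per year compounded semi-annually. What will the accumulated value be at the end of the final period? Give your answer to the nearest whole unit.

This is an annuity due: 46 deposits of ¥33,468 at the beginning of each six-month period.
Periodic rate r = 0.0755/2 per half-year; n is counted in half-years.
FV = PMT × [((1+r)^n − 1)/r] × (1+r) = 33,468 × [(1+r)^46 − 1] / r × (1+r) = ¥4,139,044

¥4,139,044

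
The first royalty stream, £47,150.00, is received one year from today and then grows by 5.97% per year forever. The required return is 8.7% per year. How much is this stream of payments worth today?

Periodic rate r = 0.087 per year.
Growing perpetuity (Gordon): PV = PMT₁ / (r − g) = 47,150 / (r − 0.0597) = £1,727,106.23.

£1,727,106.23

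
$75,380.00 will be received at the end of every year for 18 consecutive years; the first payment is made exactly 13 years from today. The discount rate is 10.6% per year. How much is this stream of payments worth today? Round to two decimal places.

$177,652.50

Ordinary annuity of 18 payments, first payment at period 13.
Periodic rate r = 0.106 per year.
The ordinary-annuity PV formula values the stream one period before the first payment (period 12); discount that back 12 periods:
PV₀ = 75,380 × [1 − (1+r)^−18] / r × (1+r)^−12 = $177,652.50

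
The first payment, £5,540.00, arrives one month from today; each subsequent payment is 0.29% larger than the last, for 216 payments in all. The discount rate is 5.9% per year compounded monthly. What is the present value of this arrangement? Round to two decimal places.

£967,052.53

Periodic rate r = 0.059/12 per month; n is counted in months.
Growing ordinary annuity: PV = PMT₁ × [1 − ((1+g)/(1+r))^n] / (r − g) = 5,540 × [1 − ((1+0.0029)/(1+r))^216] / (r − 0.0029) = £967,052.53.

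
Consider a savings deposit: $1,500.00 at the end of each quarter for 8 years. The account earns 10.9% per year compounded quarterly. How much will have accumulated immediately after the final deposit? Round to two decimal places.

This is an ordinary annuity: 32 deposits of $1,500.00 at the end of each quarter.
Periodic rate r = 0.109/4 per quarter; n is counted in quarters.
FV = PMT × [((1+r)^n − 1)/r] = 1,500 × [(1+r)^32 − 1] / r = $75,079.37

$75,079.37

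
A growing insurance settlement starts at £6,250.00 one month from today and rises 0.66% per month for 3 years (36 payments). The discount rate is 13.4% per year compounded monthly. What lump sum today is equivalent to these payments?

£205,796.50

Periodic rate r = 0.134/12 per month; n is counted in months.
Growing ordinary annuity: PV = PMT₁ × [1 − ((1+g)/(1+r))^n] / (r − g) = 6,250 × [1 − ((1+0.0066)/(1+r))^36] / (r − 0.0066) = £205,796.50.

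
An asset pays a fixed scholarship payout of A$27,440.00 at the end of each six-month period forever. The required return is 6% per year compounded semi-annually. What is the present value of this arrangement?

Periodic rate r = 0.06/2 per half-year.
Level perpetuity: PV = PMT / r = 27,440 / (0.06/2) = A$914,666.67.

A$914,666.67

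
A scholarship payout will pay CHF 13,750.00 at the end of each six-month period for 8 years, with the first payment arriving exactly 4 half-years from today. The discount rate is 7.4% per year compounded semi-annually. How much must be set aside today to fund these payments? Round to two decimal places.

CHF 146,906.45

Ordinary annuity of 16 payments, first payment at period 4.
Periodic rate r = 0.074/2 per half-year; n is counted in half-years.
The ordinary-annuity PV formula values the stream one period before the first payment (period 3); discount that back 3 periods:
PV₀ = 13,750 × [1 − (1+r)^−16] / r × (1+r)^−3 = CHF 146,906.45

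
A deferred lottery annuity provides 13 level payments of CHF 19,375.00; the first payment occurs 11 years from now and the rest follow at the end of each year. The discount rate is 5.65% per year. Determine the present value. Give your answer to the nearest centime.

Ordinary annuity of 13 payments, first payment at period 11.
Periodic rate r = 0.0565 per year.
The ordinary-annuity PV formula values the stream one period before the first payment (period 10); discount that back 10 periods:
PV₀ = 19,375 × [1 − (1+r)^−13] / r × (1+r)^−10 = CHF 101,052.69

CHF 101,052.69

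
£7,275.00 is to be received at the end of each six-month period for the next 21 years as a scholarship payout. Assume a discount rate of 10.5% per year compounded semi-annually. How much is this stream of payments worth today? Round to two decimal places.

£122,415.00

This is an ordinary annuity: 42 payments of £7,275.00 at the end of each six-month period.
Periodic rate r = 0.105/2 per half-year; n is counted in half-years.
PV = PMT × [(1 − (1+r)^−n)/r] = 7,275 × [1 − (1+r)^−42] / r = £122,415.00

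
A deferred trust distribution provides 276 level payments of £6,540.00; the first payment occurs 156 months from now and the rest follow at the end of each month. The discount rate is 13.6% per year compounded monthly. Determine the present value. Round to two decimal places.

£96,115.47

Ordinary annuity of 276 payments, first payment at period 156.
Periodic rate r = 0.136/12 per month; n is counted in months.
The ordinary-annuity PV formula values the stream one period before the first payment (period 155); discount that back 155 periods:
PV₀ = 6,540 × [1 − (1+r)^−276] / r × (1+r)^−155 = £96,115.47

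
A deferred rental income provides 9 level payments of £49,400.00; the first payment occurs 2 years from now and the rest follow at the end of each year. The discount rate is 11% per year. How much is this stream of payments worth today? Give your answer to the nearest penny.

£246,423.56

Ordinary annuity of 9 payments, first payment at period 2.
Periodic rate r = 0.11 per year.
The ordinary-annuity PV formula values the stream one period before the first payment (period 1); discount that back 1 periods:
PV₀ = 49,400 × [1 − (1+r)^−9] / r × (1+r)^−1 = £246,423.56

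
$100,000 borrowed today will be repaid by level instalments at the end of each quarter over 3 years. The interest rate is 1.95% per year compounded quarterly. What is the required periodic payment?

Level ordinary annuity; solve PV = PMT × [(1 − (1+r)^−n)/r] for PMT.
Periodic rate r = 0.0195/4 per quarter; n is counted in quarters.
With n = 12: PMT = 100,000 / ([(1 − (1+r)^−n)/r]) = $8,599.75

$8,599.75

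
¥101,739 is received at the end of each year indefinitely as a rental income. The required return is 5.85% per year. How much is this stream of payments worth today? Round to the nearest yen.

¥1,739,128

Periodic rate r = 0.0585 per year.
Level perpetuity: PV = PMT / r = 101,739 / (0.0585) = ¥1,739,128.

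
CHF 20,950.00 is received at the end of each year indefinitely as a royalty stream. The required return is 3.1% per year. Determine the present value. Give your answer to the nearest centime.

CHF 675,806.45

Periodic rate r = 0.031 per year.
Level perpetuity: PV = PMT / r = 20,950 / (0.031) = CHF 675,806.45.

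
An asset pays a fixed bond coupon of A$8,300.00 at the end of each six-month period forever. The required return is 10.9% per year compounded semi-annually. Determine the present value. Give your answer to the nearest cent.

Periodic rate r = 0.109/2 per half-year.
Level perpetuity: PV = PMT / r = 8,300 / (0.109/2) = A$152,293.58.

A$152,293.58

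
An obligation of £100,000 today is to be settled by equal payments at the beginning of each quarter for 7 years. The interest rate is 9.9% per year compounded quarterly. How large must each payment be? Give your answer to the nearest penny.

Level annuity due; solve PV = PMT × [(1 − (1+r)^−n)/r] × (1+r) for PMT.
Periodic rate r = 0.099/4 per quarter; n is counted in quarters.
With n = 28: PMT = 100,000 / ([(1 − (1+r)^−n)/r] × (1+r)) = £4,872.45

£4,872.45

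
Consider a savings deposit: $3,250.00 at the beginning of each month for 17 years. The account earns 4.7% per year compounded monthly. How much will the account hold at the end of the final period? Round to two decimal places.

$1,016,179.99

This is an annuity due: 204 deposits of $3,250.00 at the beginning of each month.
Periodic rate r = 0.047/12 per month; n is counted in months.
FV = PMT × [((1+r)^n − 1)/r] × (1+r) = 3,250 × [(1+r)^204 − 1] / r × (1+r) = $1,016,179.99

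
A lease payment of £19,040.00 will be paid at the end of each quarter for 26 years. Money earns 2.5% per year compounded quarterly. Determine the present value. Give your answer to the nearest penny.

£1,452,819.47

This is an ordinary annuity: 104 payments of £19,040.00 at the end of each quarter.
Periodic rate r = 0.025/4 per quarter; n is counted in quarters.
PV = PMT × [(1 − (1+r)^−n)/r] = 19,040 × [1 − (1+r)^−104] / r = £1,452,819.47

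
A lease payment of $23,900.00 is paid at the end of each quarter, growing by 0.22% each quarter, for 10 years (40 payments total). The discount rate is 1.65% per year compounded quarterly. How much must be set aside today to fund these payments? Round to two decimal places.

Periodic rate r = 0.0165/4 per quarter; n is counted in quarters.
Growing ordinary annuity: PV = PMT₁ × [1 − ((1+g)/(1+r))^n] / (r − g) = 23,900 × [1 − ((1+0.0022)/(1+r))^40] / (r − 0.0022) = $917,330.25.

$917,330.25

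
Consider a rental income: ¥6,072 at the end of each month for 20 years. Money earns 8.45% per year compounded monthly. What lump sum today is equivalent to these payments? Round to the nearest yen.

This is an ordinary annuity: 240 payments of ¥6,072 at the end of each month.
Periodic rate r = 0.0845/12 per month; n is counted in months.
PV = PMT × [(1 − (1+r)^−n)/r] = 6,072 × [1 − (1+r)^−240] / r = ¥702,240

¥702,240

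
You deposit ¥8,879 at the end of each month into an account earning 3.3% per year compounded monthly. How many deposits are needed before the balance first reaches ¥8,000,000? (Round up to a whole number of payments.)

454 payments

Periodic rate r = 0.033/12 per month; n is counted in months.
Ordinary annuity FV: 8,000,000 = 8,879 × [((1+r)^n − 1)/r].
(1+r)^n = 1 + 8,000,000 × r / 8,879, so n = ln(1 + 8,000,000·r/8,879) / ln(1+r) = 453.85.
Round up to a whole number of payments: n = 454.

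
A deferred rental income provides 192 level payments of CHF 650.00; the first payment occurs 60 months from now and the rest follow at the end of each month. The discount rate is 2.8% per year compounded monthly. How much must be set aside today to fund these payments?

Ordinary annuity of 192 payments, first payment at period 60.
Periodic rate r = 0.028/12 per month; n is counted in months.
The ordinary-annuity PV formula values the stream one period before the first payment (period 59); discount that back 59 periods:
PV₀ = 650 × [1 − (1+r)^−192] / r × (1+r)^−59 = CHF 87,586.85

CHF 87,586.85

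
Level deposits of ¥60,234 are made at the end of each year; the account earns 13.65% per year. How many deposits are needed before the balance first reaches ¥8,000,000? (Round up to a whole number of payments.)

Periodic rate r = 0.1365 per year.
Ordinary annuity FV: 8,000,000 = 60,234 × [((1+r)^n − 1)/r].
(1+r)^n = 1 + 8,000,000 × r / 60,234, so n = ln(1 + 8,000,000·r/60,234) / ln(1+r) = 23.06.
Round up to a whole number of payments: n = 24.

24 payments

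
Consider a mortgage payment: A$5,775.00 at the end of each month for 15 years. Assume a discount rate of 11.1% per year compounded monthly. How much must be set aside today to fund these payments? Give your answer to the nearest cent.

A$505,300.53

This is an ordinary annuity: 180 payments of A$5,775.00 at the end of each month.
Periodic rate r = 0.111/12 per month; n is counted in months.
PV = PMT × [(1 − (1+r)^−n)/r] = 5,775 × [1 − (1+r)^−180] / r = A$505,300.53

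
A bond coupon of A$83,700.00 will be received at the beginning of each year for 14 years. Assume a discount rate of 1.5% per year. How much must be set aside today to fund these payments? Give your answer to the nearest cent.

A$1,065,629.25

This is an annuity due: 14 payments of A$83,700.00 at the beginning of each year.
Periodic rate r = 0.015 per year.
PV = PMT × [(1 − (1+r)^−n)/r] × (1+r) = 83,700 × [1 − (1+r)^−14] / r × (1+r) = A$1,065,629.25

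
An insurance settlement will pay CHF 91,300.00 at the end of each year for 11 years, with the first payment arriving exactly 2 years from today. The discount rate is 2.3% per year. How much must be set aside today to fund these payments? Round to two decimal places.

Ordinary annuity of 11 payments, first payment at period 2.
Periodic rate r = 0.023 per year.
The ordinary-annuity PV formula values the stream one period before the first payment (period 1); discount that back 1 periods:
PV₀ = 91,300 × [1 − (1+r)^−11] / r × (1+r)^−1 = CHF 858,729.28

CHF 858,729.28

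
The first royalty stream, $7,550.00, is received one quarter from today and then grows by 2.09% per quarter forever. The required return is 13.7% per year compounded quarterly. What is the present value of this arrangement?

$565,543.07

Periodic rate r = 0.137/4 per quarter.
Growing perpetuity (Gordon): PV = PMT₁ / (r − g) = 7,550 / (r − 0.0209) = $565,543.07.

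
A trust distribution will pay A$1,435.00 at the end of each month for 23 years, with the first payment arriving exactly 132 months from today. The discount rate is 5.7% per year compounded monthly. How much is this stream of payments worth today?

A$118,481.39

Ordinary annuity of 276 payments, first payment at period 132.
Periodic rate r = 0.057/12 per month; n is counted in months.
The ordinary-annuity PV formula values the stream one period before the first payment (period 131); discount that back 131 periods:
PV₀ = 1,435 × [1 − (1+r)^−276] / r × (1+r)^−131 = A$118,481.39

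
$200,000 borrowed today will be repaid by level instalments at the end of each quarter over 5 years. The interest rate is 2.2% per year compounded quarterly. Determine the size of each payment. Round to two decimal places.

Level ordinary annuity; solve PV = PMT × [(1 − (1+r)^−n)/r] for PMT.
Periodic rate r = 0.022/4 per quarter; n is counted in quarters.
With n = 20: PMT = 200,000 / ([(1 − (1+r)^−n)/r]) = $10,587.53

$10,587.53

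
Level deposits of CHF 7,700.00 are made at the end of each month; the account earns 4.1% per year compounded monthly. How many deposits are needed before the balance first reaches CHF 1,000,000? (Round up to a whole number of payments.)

108 payments

Periodic rate r = 0.041/12 per month; n is counted in months.
Ordinary annuity FV: 1,000,000 = 7,700 × [((1+r)^n − 1)/r].
(1+r)^n = 1 + 1,000,000 × r / 7,700, so n = ln(1 + 1,000,000·r/7,700) / ln(1+r) = 107.66.
Round up to a whole number of payments: n = 108.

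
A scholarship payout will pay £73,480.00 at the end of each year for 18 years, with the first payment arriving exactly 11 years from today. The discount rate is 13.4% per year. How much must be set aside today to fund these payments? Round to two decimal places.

Ordinary annuity of 18 payments, first payment at period 11.
Periodic rate r = 0.134 per year.
The ordinary-annuity PV formula values the stream one period before the first payment (period 10); discount that back 10 periods:
PV₀ = 73,480 × [1 − (1+r)^−18] / r × (1+r)^−10 = £139,717.16

£139,717.16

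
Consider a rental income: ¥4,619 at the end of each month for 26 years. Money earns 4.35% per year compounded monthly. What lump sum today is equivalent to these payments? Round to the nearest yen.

¥862,165

This is an ordinary annuity: 312 payments of ¥4,619 at the end of each month.
Periodic rate r = 0.0435/12 per month; n is counted in months.
PV = PMT × [(1 − (1+r)^−n)/r] = 4,619 × [1 − (1+r)^−312] / r = ¥862,165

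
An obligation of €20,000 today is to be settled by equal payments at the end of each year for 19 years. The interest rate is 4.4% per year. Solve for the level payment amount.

Level ordinary annuity; solve PV = PMT × [(1 − (1+r)^−n)/r] for PMT.
Periodic rate r = 0.044 per year.
With n = 19: PMT = 20,000 / ([(1 − (1+r)^−n)/r]) = €1,574.96

€1,574.96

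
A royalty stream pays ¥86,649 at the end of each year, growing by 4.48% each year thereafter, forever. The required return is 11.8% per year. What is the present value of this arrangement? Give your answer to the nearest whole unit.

¥1,183,730

Periodic rate r = 0.118 per year.
Growing perpetuity (Gordon): PV = PMT₁ / (r − g) = 86,649 / (r − 0.0448) = ¥1,183,730.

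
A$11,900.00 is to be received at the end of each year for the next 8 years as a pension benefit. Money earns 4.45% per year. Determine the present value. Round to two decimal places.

A$78,651.63

This is an ordinary annuity: 8 payments of A$11,900.00 at the end of each year.
Periodic rate r = 0.0445 per year.
PV = PMT × [(1 − (1+r)^−n)/r] = 11,900 × [1 − (1+r)^−8] / r = A$78,651.63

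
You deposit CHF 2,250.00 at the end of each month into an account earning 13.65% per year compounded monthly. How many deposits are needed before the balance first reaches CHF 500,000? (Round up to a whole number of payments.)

112 payments

Periodic rate r = 0.1365/12 per month; n is counted in months.
Ordinary annuity FV: 500,000 = 2,250 × [((1+r)^n − 1)/r].
(1+r)^n = 1 + 500,000 × r / 2,250, so n = ln(1 + 500,000·r/2,250) / ln(1+r) = 111.46.
Round up to a whole number of payments: n = 112.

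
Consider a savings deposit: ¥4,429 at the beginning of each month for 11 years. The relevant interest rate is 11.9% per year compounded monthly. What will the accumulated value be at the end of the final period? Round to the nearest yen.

This is an annuity due: 132 deposits of ¥4,429 at the beginning of each month.
Periodic rate r = 0.119/12 per month; n is counted in months.
FV = PMT × [((1+r)^n − 1)/r] × (1+r) = 4,429 × [(1+r)^132 − 1] / r × (1+r) = ¥1,208,218

¥1,208,218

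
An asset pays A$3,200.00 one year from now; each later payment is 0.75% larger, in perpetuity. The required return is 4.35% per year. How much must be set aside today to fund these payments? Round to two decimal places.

A$88,888.89

Periodic rate r = 0.0435 per year.
Growing perpetuity (Gordon): PV = PMT₁ / (r − g) = 3,200 / (r − 0.0075) = A$88,888.89.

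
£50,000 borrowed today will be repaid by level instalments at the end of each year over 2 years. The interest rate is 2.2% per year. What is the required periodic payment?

£25,827.99

Level ordinary annuity; solve PV = PMT × [(1 − (1+r)^−n)/r] for PMT.
Periodic rate r = 0.022 per year.
With n = 2: PMT = 50,000 / ([(1 − (1+r)^−n)/r]) = £25,827.99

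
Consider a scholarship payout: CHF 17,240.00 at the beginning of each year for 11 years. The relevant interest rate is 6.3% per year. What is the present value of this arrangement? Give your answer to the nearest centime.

CHF 142,343.73

This is an annuity due: 11 payments of CHF 17,240.00 at the beginning of each year.
Periodic rate r = 0.063 per year.
PV = PMT × [(1 − (1+r)^−n)/r] × (1+r) = 17,240 × [1 − (1+r)^−11] / r × (1+r) = CHF 142,343.73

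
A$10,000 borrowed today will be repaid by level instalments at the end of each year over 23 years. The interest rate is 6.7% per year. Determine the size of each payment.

Level ordinary annuity; solve PV = PMT × [(1 − (1+r)^−n)/r] for PMT.
Periodic rate r = 0.067 per year.
With n = 23: PMT = 10,000 / ([(1 − (1+r)^−n)/r]) = A$864.54

A$864.54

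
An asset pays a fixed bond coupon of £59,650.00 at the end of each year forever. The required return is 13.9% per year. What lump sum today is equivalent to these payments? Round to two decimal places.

£429,136.69

Periodic rate r = 0.139 per year.
Level perpetuity: PV = PMT / r = 59,650 / (0.139) = £429,136.69.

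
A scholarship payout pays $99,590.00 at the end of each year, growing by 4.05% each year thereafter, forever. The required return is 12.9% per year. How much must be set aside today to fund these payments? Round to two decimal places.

$1,125,310.73

Periodic rate r = 0.129 per year.
Growing perpetuity (Gordon): PV = PMT₁ / (r − g) = 99,590 / (r − 0.0405) = $1,125,310.73.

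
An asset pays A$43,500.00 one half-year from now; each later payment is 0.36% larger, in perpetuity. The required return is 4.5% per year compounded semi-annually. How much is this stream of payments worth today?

Periodic rate r = 0.045/2 per half-year.
Growing perpetuity (Gordon): PV = PMT₁ / (r − g) = 43,500 / (r − 0.0036) = A$2,301,587.30.

A$2,301,587.30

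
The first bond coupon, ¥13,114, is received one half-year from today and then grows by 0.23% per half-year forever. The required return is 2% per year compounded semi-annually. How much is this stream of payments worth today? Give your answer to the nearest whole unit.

¥1,703,117

Periodic rate r = 0.02/2 per half-year.
Growing perpetuity (Gordon): PV = PMT₁ / (r − g) = 13,114 / (r − 0.0023) = ¥1,703,117.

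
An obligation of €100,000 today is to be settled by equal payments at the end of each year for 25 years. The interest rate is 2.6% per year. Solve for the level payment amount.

Level ordinary annuity; solve PV = PMT × [(1 − (1+r)^−n)/r] for PMT.
Periodic rate r = 0.026 per year.
With n = 25: PMT = 100,000 / ([(1 − (1+r)^−n)/r]) = €5,489.87

€5,489.87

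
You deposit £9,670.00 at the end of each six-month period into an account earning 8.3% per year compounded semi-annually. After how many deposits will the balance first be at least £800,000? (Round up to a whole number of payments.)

Periodic rate r = 0.083/2 per half-year; n is counted in half-years.
Ordinary annuity FV: 800,000 = 9,670 × [((1+r)^n − 1)/r].
(1+r)^n = 1 + 800,000 × r / 9,670, so n = ln(1 + 800,000·r/9,670) / ln(1+r) = 36.62.
Round up to a whole number of payments: n = 37.

37 payments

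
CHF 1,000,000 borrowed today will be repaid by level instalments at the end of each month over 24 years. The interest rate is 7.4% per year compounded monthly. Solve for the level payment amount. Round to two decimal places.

Level ordinary annuity; solve PV = PMT × [(1 − (1+r)^−n)/r] for PMT.
Periodic rate r = 0.074/12 per month; n is counted in months.
With n = 288: PMT = 1,000,000 / ([(1 − (1+r)^−n)/r]) = CHF 7,431.87

CHF 7,431.87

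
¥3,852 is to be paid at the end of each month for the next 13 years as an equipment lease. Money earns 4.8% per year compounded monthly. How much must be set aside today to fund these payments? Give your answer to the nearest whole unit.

This is an ordinary annuity: 156 payments of ¥3,852 at the end of each month.
Periodic rate r = 0.048/12 per month; n is counted in months.
PV = PMT × [(1 − (1+r)^−n)/r] = 3,852 × [1 − (1+r)^−156] / r = ¥446,385

¥446,385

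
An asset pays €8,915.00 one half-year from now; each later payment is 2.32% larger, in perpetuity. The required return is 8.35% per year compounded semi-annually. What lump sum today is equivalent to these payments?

Periodic rate r = 0.0835/2 per half-year.
Growing perpetuity (Gordon): PV = PMT₁ / (r − g) = 8,915 / (r − 0.0232) = €480,592.99.

€480,592.99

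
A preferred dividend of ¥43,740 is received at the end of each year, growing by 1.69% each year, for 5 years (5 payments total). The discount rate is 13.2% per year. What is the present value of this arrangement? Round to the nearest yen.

Periodic rate r = 0.132 per year.
Growing ordinary annuity: PV = PMT₁ × [1 − ((1+g)/(1+r))^n] / (r − g) = 43,740 × [1 − ((1+0.0169)/(1+r))^5] / (r − 0.0169) = ¥157,706.

¥157,706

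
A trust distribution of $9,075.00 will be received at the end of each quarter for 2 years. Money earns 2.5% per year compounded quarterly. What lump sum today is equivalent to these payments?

$70,599.94

This is an ordinary annuity: 8 payments of $9,075.00 at the end of each quarter.
Periodic rate r = 0.025/4 per quarter; n is counted in quarters.
PV = PMT × [(1 − (1+r)^−n)/r] = 9,075 × [1 − (1+r)^−8] / r = $70,599.94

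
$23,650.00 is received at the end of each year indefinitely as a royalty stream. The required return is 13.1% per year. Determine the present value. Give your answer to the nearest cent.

$180,534.35

Periodic rate r = 0.131 per year.
Level perpetuity: PV = PMT / r = 23,650 / (0.131) = $180,534.35.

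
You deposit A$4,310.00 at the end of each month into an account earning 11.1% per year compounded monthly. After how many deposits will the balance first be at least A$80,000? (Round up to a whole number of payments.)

18 payments

Periodic rate r = 0.111/12 per month; n is counted in months.
Ordinary annuity FV: 80,000 = 4,310 × [((1+r)^n − 1)/r].
(1+r)^n = 1 + 80,000 × r / 4,310, so n = ln(1 + 80,000·r/4,310) / ln(1+r) = 17.21.
Round up to a whole number of payments: n = 18.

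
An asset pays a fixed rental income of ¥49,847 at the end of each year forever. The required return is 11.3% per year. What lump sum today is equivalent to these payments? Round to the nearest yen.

¥441,124

Periodic rate r = 0.113 per year.
Level perpetuity: PV = PMT / r = 49,847 / (0.113) = ¥441,124.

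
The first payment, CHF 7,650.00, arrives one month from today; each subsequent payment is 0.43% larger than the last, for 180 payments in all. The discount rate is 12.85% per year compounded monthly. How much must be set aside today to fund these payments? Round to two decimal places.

CHF 813,842.41

Periodic rate r = 0.1285/12 per month; n is counted in months.
Growing ordinary annuity: PV = PMT₁ × [1 − ((1+g)/(1+r))^n] / (r − g) = 7,650 × [1 − ((1+0.0043)/(1+r))^180] / (r − 0.0043) = CHF 813,842.41.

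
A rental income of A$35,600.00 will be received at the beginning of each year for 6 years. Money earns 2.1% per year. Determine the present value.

A$202,913.25

This is an annuity due: 6 payments of A$35,600.00 at the beginning of each year.
Periodic rate r = 0.021 per year.
PV = PMT × [(1 − (1+r)^−n)/r] × (1+r) = 35,600 × [1 − (1+r)^−6] / r × (1+r) = A$202,913.25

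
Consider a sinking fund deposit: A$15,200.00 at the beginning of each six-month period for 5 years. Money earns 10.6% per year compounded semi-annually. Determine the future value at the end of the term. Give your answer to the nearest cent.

This is an annuity due: 10 deposits of A$15,200.00 at the beginning of each six-month period.
Periodic rate r = 0.106/2 per half-year; n is counted in half-years.
FV = PMT × [((1+r)^n − 1)/r] × (1+r) = 15,200 × [(1+r)^10 − 1] / r × (1+r) = A$204,158.20

A$204,158.20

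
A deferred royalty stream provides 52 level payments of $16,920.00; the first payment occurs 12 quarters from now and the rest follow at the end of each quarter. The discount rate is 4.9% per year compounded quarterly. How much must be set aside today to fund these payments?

Ordinary annuity of 52 payments, first payment at period 12.
Periodic rate r = 0.049/4 per quarter; n is counted in quarters.
The ordinary-annuity PV formula values the stream one period before the first payment (period 11); discount that back 11 periods:
PV₀ = 16,920 × [1 − (1+r)^−52] / r × (1+r)^−11 = $566,681.03

$566,681.03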